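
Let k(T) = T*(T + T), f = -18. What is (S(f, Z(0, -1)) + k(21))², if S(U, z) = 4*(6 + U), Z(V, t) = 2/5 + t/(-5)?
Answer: 695556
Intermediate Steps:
Z(V, t) = ⅖ - t/5 (Z(V, t) = 2*(⅕) + t*(-⅕) = ⅖ - t/5)
S(U, z) = 24 + 4*U
k(T) = 2*T² (k(T) = T*(2*T) = 2*T²)
(S(f, Z(0, -1)) + k(21))² = ((24 + 4*(-18)) + 2*21²)² = ((24 - 72) + 2*441)² = (-48 + 882)² = 834² = 695556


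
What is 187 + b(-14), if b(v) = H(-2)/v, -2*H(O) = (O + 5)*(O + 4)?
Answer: 2621/14 ≈ 187.21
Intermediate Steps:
H(O) = -(4 + O)*(5 + O)/2 (H(O) = -(O + 5)*(O + 4)/2 = -(5 + O)*(4 + O)/2 = -(4 + O)*(5 + O)/2)
b(v) = -3/v (b(v) = (-10 - 9/2*(-2) - 1/2*(-2)**2)/v = (-10 + 9 - 1/2*4)/v = (-10 + 9 - 2)/v = -3/v)
187 + b(-14) = 187 - 3/(-14) = 187 - 3*(-1/14) = 187 + 3/14 = 2621/14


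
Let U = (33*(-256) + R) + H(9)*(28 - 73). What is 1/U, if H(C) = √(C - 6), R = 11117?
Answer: 2669/7117486 + 45*√3/7117486 ≈ 0.00038594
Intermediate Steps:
H(C) = √(-6 + C)
U = 2669 - 45*√3 (U = (33*(-256) + 11117) + √(-6 + 9)*(28 - 73) = (-8448 + 11117) + √3*(-45) = 2669 - 45*√3 ≈ 2591.1)
1/U = 1/(2669 - 45*√3)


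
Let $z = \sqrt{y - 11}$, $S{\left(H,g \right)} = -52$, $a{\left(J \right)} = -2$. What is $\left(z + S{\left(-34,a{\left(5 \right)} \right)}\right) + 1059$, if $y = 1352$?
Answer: $1007 + 3 \sqrt{149} \approx 1043.6$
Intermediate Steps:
$z = 3 \sqrt{149}$ ($z = \sqrt{1352 - 11} = \sqrt{1341} = 3 \sqrt{149} \approx 36.62$)
$\left(z + S{\left(-34,a{\left(5 \right)} \right)}\right) + 1059 = \left(3 \sqrt{149} - 52\right) + 1059 = \left(-52 + 3 \sqrt{149}\right) + 1059 = 1007 + 3 \sqrt{149}$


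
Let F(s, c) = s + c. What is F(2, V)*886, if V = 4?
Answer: 5316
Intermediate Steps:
F(s, c) = c + s
F(2, V)*886 = (4 + 2)*886 = 6*886 = 5316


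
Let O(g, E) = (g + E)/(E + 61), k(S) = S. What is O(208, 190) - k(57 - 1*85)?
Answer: 7426/251 ≈ 29.586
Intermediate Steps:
O(g, E) = (E + g)/(61 + E)
O(208, 190) - k(57 - 1*85) = (190 + 208)/(61 + 190) - (57 - 1*85) = 398/251 - (57 - 85) = (1/251)*398 - 1*(-28) = 398/251 + 28 = 7426/251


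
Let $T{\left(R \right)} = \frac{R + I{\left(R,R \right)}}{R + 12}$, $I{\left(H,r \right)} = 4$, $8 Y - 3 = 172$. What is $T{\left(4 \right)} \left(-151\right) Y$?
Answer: $- \frac{26425}{16} \approx -1651.6$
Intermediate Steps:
$Y = \frac{175}{8}$ ($Y = \frac{3}{8} + \frac{1}{8} \cdot 172 = \frac{3}{8} + \frac{43}{2} = \frac{175}{8} \approx 21.875$)
$T{\left(R \right)} = \frac{4 + R}{12 + R}$ ($T{\left(R \right)} = \frac{R + 4}{R + 12} = \frac{4 + R}{12 + R}$)
$T{\left(4 \right)} \left(-151\right) Y = \frac{4 + 4}{12 + 4} \left(-151\right) \frac{175}{8} = \frac{1}{16} \cdot 8 \left(-151\right) \frac{175}{8} = \frac{1}{2} \left(-151\right) \frac{175}{8} = \left(- \frac{151}{2}\right) \frac{175}{8} = - \frac{26425}{16}$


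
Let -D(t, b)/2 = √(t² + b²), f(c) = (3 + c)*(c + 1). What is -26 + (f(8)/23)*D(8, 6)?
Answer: -2578/23 ≈ -112.09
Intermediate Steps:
f(c) = (1 + c)*(3 + c) (f(c) = (3 + c)*(1 + c) = (1 + c)*(3 + c))
D(t, b) = -2*√(b² + t²) (D(t, b) = -2*√(t² + b²) = -2*√(b² + t²))
-26 + (f(8)/23)*D(8, 6) = -26 + ((3 + 8² + 4*8)/23)*(-2*√(6² + 8²)) = -26 + ((3 + 64 + 32)*(1/23))*(-2*√(36 + 64)) = -26 + (99*(1/23))*(-2*√100) = -26 + 99*(-2*10)/23 = -26 + (99/23)*(-20) = -26 - 1980/23 = -2578/23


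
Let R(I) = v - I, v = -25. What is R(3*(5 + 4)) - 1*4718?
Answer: -4770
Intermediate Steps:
R(I) = -25 - I
R(3*(5 + 4)) - 1*4718 = (-25 - 3*(5 + 4)) - 1*4718 = (-25 - 3*9) - 4718 = (-25 - 1*27) - 4718 = (-25 - 27) - 4718 = -52 - 4718 = -4770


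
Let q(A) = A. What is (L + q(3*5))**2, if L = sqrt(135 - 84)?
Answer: (15 + sqrt(51))**2 ≈ 490.24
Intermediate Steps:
L = sqrt(51) ≈ 7.1414
(L + q(3*5))**2 = (sqrt(51) + 3*5)**2 = (sqrt(51) + 15)**2 = (15 + sqrt(51))**2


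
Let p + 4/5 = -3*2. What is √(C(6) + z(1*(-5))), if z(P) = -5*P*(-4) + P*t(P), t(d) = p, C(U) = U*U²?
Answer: 5*√6 ≈ 12.247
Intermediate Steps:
C(U) = U³
p = -34/5 (p = -⅘ - 3*2 = -⅘ - 6 = -34/5 ≈ -6.8000)
t(d) = -34/5
z(P) = 66*P/5 (z(P) = -5*P*(-4) + P*(-34/5) = 20*P - 34*P/5 = 66*P/5)
√(C(6) + z(1*(-5))) = √(6³ + 66*(1*(-5))/5) = √(216 + (66/5)*(-5)) = √(216 - 66) = √150 = 5*√6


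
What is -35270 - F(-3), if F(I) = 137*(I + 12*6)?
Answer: -44723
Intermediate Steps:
F(I) = 9864 + 137*I (F(I) = 137*(I + 72) = 137*(72 + I) = 9864 + 137*I)
-35270 - F(-3) = -35270 - (9864 + 137*(-3)) = -35270 - (9864 - 411) = -35270 - 1*9453 = -35270 - 9453 = -44723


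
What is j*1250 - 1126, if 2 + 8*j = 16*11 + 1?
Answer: 104871/4 ≈ 26218.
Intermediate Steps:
j = 175/8 (j = -¼ + (16*11 + 1)/8 = -¼ + (176 + 1)/8 = -¼ + (⅛)*177 = -¼ + 177/8 = 175/8 ≈ 21.875)
j*1250 - 1126 = (175/8)*1250 - 1126 = 109375/4 - 1126 = 104871/4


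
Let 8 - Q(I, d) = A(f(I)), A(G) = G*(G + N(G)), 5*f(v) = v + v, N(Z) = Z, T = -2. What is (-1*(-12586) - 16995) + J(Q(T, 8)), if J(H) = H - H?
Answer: -4409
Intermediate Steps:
f(v) = 2*v/5 (f(v) = (v + v)/5 = (2*v)/5 = 2*v/5)
A(G) = 2*G² (A(G) = G*(G + G) = G*(2*G) = 2*G²)
Q(I, d) = 8 - 8*I²/25 (Q(I, d) = 8 - 2*(2*I/5)² = 8 - 2*4*I²/25 = 8 - 8*I²/25)
J(H) = 0
(-1*(-12586) - 16995) + J(Q(T, 8)) = (-1*(-12586) - 16995) + 0 = (12586 - 16995) + 0 = -4409 + 0 = -4409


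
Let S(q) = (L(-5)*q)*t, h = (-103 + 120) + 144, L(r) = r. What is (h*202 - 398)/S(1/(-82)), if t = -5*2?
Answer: -1317084/25 ≈ -52683.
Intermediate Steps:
h = 161 (h = 17 + 144 = 161)
t = -10
S(q) = 50*q (S(q) = -5*q*(-10) = 50*q)
(h*202 - 398)/S(1/(-82)) = (161*202 - 398)/((50/(-82))) = (32522 - 398)/((50*(-1/82))) = 32124/(-25/41) = 32124*(-41/25) = -1317084/25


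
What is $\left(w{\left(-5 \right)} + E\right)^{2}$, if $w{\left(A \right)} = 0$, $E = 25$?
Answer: $625$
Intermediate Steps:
$\left(w{\left(-5 \right)} + E\right)^{2} = \left(0 + 25\right)^{2} = 25^{2} = 625$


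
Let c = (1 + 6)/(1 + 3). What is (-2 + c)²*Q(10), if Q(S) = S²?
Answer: 25/4 ≈ 6.2500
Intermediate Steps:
c = 7/4 ≈ 1.7500
(-2 + c)²*Q(10) = (-2 + 7/4)²*10² = (-¼)²*100 = (1/16)*100 = 25/4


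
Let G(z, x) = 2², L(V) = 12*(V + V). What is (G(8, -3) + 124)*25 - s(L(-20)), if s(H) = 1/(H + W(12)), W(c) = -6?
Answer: 1555201/486 ≈ 3200.0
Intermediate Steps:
L(V) = 24*V (L(V) = 12*(2*V) = 24*V)
s(H) = 1/(-6 + H) (s(H) = 1/(H - 6) = 1/(-6 + H))
G(z, x) = 4
(G(8, -3) + 124)*25 - s(L(-20)) = (4 + 124)*25 - 1/(-6 + 24*(-20)) = 128*25 - 1/(-6 - 480) = 3200 - 1/(-486) = 3200 - 1*(-1/486) = 3200 + 1/486 = 1555201/486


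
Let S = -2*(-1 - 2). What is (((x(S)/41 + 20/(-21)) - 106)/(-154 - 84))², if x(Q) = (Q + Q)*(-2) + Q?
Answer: 2137397824/10497846681 ≈ 0.20360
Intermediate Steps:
S = 6 (S = -2*(-3) = 6)
x(Q) = -3*Q (x(Q) = (2*Q)*(-2) + Q = -4*Q + Q = -3*Q)
(((x(S)/41 + 20/(-21)) - 106)/(-154 - 84))² = (((-3*6/41 + 20/(-21)) - 106)/(-154 - 84))² = (((-18*1/41 + 20*(-1/21)) - 106)/(-238))² = (((-18/41 - 20/21) - 106)*(-1/238))² = ((-1198/861 - 106)*(-1/238))² = (-92464/861*(-1/238))² = (46232/102459)² = 2137397824/10497846681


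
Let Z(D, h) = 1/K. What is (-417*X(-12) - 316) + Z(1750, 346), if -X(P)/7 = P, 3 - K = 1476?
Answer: -52061713/1473 ≈ -35344.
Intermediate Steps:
K = -1473 (K = 3 - 1*1476 = 3 - 1476 = -1473)
X(P) = -7*P
Z(D, h) = -1/1473 (Z(D, h) = 1/(-1473) = -1/1473)
(-417*X(-12) - 316) + Z(1750, 346) = (-(-2919)*(-12) - 316) - 1/1473 = (-417*84 - 316) - 1/1473 = (-35028 - 316) - 1/1473 = -35344 - 1/1473 = -52061713/1473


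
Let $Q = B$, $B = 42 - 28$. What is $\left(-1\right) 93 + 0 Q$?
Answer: $-93$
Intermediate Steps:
$B = 14$ ($B = 42 - 28 = 14$)
$Q = 14$
$\left(-1\right) 93 + 0 Q = \left(-1\right) 93 + 0 \cdot 14 = -93 + 0 = -93$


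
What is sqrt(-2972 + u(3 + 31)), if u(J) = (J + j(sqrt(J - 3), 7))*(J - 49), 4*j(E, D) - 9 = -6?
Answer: I*sqrt(13973)/2 ≈ 59.104*I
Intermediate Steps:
j(E, D) = 3/4 (j(E, D) = 9/4 + (1/4)*(-6) = 9/4 - 3/2 = 3/4)
u(J) = (-49 + J)*(3/4 + J) (u(J) = (J + 3/4)*(J - 49) = (3/4 + J)*(-49 + J) = (-49 + J)*(3/4 + J))
sqrt(-2972 + u(3 + 31)) = sqrt(-2972 + (-147/4 + (3 + 31)**2 - 193*(3 + 31)/4)) = sqrt(-2972 + (-147/4 + 34**2 - 193/4*34)) = sqrt(-2972 + (-147/4 + 1156 - 3281/2)) = sqrt(-2972 - 2085/4) = sqrt(-13973/4) = I*sqrt(13973)/2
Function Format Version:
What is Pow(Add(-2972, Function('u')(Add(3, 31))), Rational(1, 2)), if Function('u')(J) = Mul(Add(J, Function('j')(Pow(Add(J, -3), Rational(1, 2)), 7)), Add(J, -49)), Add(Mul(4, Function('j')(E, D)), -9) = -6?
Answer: Mul(Rational(1, 2), I, Pow(13973, Rational(1, 2))) ≈ Mul(59.104, I)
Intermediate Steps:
Function('j')(E, D) = Rational(3, 4) (Function('j')(E, D) = Add(Rational(9, 4), Mul(Rational(1, 4), -6)) = Add(Rational(9, 4), Rational(-3, 2)) = Rational(3, 4))
Function('u')(J) = Mul(Add(-49, J), Add(Rational(3, 4), J)) (Function('u')(J) = Mul(Add(J, Rational(3, 4)), Add(J, -49)) = Mul(Add(Rational(3, 4), J), Add(-49, J)) = Mul(Add(-49, J), Add(Rational(3, 4), J)))
Pow(Add(-2972, Function('u')(Add(3, 31))), Rational(1, 2)) = Pow(Add(-2972, Add(Rational(-147, 4), Pow(Add(3, 31), 2), Mul(Rational(-193, 4), Add(3, 31)))), Rational(1, 2)) = Pow(Add(-2972, Add(Rational(-147, 4), Pow(34, 2), Mul(Rational(-193, 4), 34))), Rational(1, 2)) = Pow(Add(-2972, Add(Rational(-147, 4), 1156, Rational(-3281, 2))), Rational(1, 2)) = Pow(Add(-2972, Rational(-2085, 4)), Rational(1, 2)) = Pow(Rational(-13973, 4), Rational(1, 2)) = Mul(Rational(1, 2), I, Pow(13973, Rational(1, 2)))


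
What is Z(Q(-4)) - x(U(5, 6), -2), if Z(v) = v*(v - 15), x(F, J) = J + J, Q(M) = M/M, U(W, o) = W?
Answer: -10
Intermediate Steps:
Q(M) = 1
x(F, J) = 2*J
Z(v) = v*(-15 + v)
Z(Q(-4)) - x(U(5, 6), -2) = 1*(-15 + 1) - 2*(-2) = 1*(-14) - 1*(-4) = -14 + 4 = -10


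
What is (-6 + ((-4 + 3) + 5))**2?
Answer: 4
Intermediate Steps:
(-6 + ((-4 + 3) + 5))**2 = (-6 + (-1 + 5))**2 = (-6 + 4)**2 = (-2)**2 = 4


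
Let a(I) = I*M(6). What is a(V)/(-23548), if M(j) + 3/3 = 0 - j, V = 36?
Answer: 9/841 ≈ 0.010702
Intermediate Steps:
M(j) = -1 - j (M(j) = -1 + (0 - j) = -1 - j)
a(I) = -7*I (a(I) = I*(-1 - 1*6) = I*(-1 - 6) = I*(-7) = -7*I)
a(V)/(-23548) = -7*36/(-23548) = -252*(-1/23548) = 9/841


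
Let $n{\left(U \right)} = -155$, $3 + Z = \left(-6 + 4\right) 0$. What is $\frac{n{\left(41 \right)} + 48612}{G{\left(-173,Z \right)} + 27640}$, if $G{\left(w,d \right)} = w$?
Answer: $\frac{48457}{27467} \approx 1.7642$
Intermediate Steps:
$Z = -3$ ($Z = -3 + \left(-6 + 4\right) 0 = -3 - 0 = -3 + 0 = -3$)
$\frac{n{\left(41 \right)} + 48612}{G{\left(-173,Z \right)} + 27640} = \frac{-155 + 48612}{-173 + 27640} = \frac{48457}{27467}$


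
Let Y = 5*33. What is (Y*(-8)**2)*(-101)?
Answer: -1066560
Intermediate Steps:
Y = 165
(Y*(-8)**2)*(-101) = (165*(-8)**2)*(-101) = (165*64)*(-101) = 10560*(-101) = -1066560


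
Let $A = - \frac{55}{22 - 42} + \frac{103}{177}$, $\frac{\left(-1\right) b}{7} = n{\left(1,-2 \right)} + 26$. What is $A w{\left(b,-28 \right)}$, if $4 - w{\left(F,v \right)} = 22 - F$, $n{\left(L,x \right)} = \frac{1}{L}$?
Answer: $- \frac{162771}{236} \approx -689.71$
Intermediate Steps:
$b = -189$ ($b = - 7 \left(1^{-1} + 26\right) = - 7 \left(1 + 26\right) = \left(-7\right) 27 = -189$)
$w{\left(F,v \right)} = -18 + F$ ($w{\left(F,v \right)} = 4 - \left(22 - F\right) = 4 + \left(-22 + F\right) = -18 + F$)
$A = \frac{2359}{708}$ ($A = - \frac{55}{-20} + 103 \cdot \frac{1}{177} = \left(-55\right) \left(- \frac{1}{20}\right) + \frac{103}{177} = \frac{11}{4} + \frac{103}{177} = \frac{2359}{708} \approx 3.3319$)
$A w{\left(b,-28 \right)} = \frac{2359 \left(-18 - 189\right)}{708} = \frac{2359}{708} \left(-207\right) = - \frac{162771}{236}$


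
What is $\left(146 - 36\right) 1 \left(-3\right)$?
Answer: $-330$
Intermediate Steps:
$\left(146 - 36\right) 1 \left(-3\right) = 110 \left(-3\right) = -330$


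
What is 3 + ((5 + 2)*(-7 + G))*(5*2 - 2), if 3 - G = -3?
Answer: -53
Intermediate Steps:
G = 6 (G = 3 - 1*(-3) = 3 + 3 = 6)
3 + ((5 + 2)*(-7 + G))*(5*2 - 2) = 3 + ((5 + 2)*(-7 + 6))*(5*2 - 2) = 3 + (7*(-1))*(10 - 2) = 3 - 7*8 = 3 - 56 = -53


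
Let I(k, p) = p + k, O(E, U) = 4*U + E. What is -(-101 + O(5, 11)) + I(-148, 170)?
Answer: 74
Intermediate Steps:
O(E, U) = E + 4*U
I(k, p) = k + p
-(-101 + O(5, 11)) + I(-148, 170) = -(-101 + (5 + 4*11)) + (-148 + 170) = -(-101 + (5 + 44)) + 22 = -(-101 + 49) + 22 = -1*(-52) + 22 = 52 + 22 = 74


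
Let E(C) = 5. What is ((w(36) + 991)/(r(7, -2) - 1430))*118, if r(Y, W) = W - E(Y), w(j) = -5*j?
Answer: -95698/1437 ≈ -66.596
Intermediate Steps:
r(Y, W) = -5 + W (r(Y, W) = W - 1*5 = W - 5 = -5 + W)
((w(36) + 991)/(r(7, -2) - 1430))*118 = ((-5*36 + 991)/((-5 - 2) - 1430))*118 = ((-180 + 991)/(-7 - 1430))*118 = (811/(-1437))*118 = (811*(-1/1437))*118 = -811/1437*118 = -95698/1437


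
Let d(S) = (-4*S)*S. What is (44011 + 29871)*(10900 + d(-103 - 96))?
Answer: -10897890528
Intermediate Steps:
d(S) = -4*S²
(44011 + 29871)*(10900 + d(-103 - 96)) = (44011 + 29871)*(10900 - 4*(-103 - 96)²) = 73882*(10900 - 4*(-199)²) = 73882*(10900 - 4*39601) = 73882*(10900 - 158404) = 73882*(-147504) = -10897890528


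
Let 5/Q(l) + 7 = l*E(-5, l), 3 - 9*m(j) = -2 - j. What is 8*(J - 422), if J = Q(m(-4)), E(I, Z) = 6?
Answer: -64264/19 ≈ -3382.3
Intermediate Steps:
m(j) = 5/9 + j/9 (m(j) = ⅓ - (-2 - j)/9 = ⅓ + (2/9 + j/9) = 5/9 + j/9)
Q(l) = 5/(-7 + 6*l) (Q(l) = 5/(-7 + l*6) = 5/(-7 + 6*l))
J = -15/19 (J = 5/(-7 + 6*(5/9 + (⅑)*(-4))) = 5/(-7 + 6*(5/9 - 4/9)) = 5/(-7 + 6*(⅑)) = 5/(-7 + ⅔) = 5/(-19/3) = 5*(-3/19) = -15/19 ≈ -0.78947)
8*(J - 422) = 8*(-15/19 - 422) = 8*(-8033/19) = -64264/19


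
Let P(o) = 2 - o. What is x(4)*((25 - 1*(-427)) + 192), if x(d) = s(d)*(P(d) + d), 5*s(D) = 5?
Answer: 1288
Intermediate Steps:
s(D) = 1 (s(D) = (⅕)*5 = 1)
x(d) = 2 (x(d) = 1*((2 - d) + d) = 1*2 = 2)
x(4)*((25 - 1*(-427)) + 192) = 2*((25 - 1*(-427)) + 192) = 2*((25 + 427) + 192) = 2*(452 + 192) = 2*644 = 1288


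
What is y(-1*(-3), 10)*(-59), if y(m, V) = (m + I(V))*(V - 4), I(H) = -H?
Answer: 2478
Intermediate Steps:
y(m, V) = (-4 + V)*(m - V) (y(m, V) = (m - V)*(V - 4) = (m - V)*(-4 + V) = (-4 + V)*(m - V))
y(-1*(-3), 10)*(-59) = (-1*10² - (-4)*(-3) + 4*10 + 10*(-1*(-3)))*(-59) = (-1*100 - 4*3 + 40 + 10*3)*(-59) = (-100 - 12 + 40 + 30)*(-59) = -42*(-59) = 2478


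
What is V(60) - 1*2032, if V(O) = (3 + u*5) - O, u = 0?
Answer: -2089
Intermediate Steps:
V(O) = 3 - O (V(O) = (3 + 0*5) - O = (3 + 0) - O = 3 - O)
V(60) - 1*2032 = (3 - 1*60) - 1*2032 = (3 - 60) - 2032 = -57 - 2032 = -2089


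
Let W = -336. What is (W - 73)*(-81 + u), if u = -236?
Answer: 129653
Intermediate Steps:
(W - 73)*(-81 + u) = (-336 - 73)*(-81 - 236) = -409*(-317) = 129653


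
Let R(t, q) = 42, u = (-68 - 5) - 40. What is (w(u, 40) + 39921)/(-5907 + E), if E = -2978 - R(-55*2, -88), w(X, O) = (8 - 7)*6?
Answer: -39927/8927 ≈ -4.4726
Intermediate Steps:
u = -113 (u = -73 - 40 = -113)
w(X, O) = 6 (w(X, O) = 1*6 = 6)
E = -3020 (E = -2978 - 1*42 = -2978 - 42 = -3020)
(w(u, 40) + 39921)/(-5907 + E) = (6 + 39921)/(-5907 - 3020) = 39927/(-8927) = 39927*(-1/8927) = -39927/8927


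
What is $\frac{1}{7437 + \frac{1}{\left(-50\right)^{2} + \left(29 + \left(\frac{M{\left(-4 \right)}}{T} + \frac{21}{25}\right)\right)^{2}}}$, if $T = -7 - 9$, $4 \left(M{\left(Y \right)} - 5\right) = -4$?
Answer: $\frac{33755681}{251041009597} \approx 0.00013446$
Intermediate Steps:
$M{\left(Y \right)} = 4$ ($M{\left(Y \right)} = 5 + \frac{1}{4} \left(-4\right) = 5 - 1 = 4$)
$T = -16$ ($T = -7 - 9 = -16$)
$\frac{1}{7437 + \frac{1}{\left(-50\right)^{2} + \left(29 + \left(\frac{M{\left(-4 \right)}}{T} + \frac{21}{25}\right)\right)^{2}}} = \frac{1}{7437 + \frac{1}{\left(-50\right)^{2} + \left(29 + \left(\frac{4}{-16} + \frac{21}{25}\right)\right)^{2}}} = \frac{1}{7437 + \frac{1}{2500 + \left(29 + \left(4 \left(- \frac{1}{16}\right) + 21 \cdot \frac{1}{25}\right)\right)^{2}}} = \frac{1}{7437 + \frac{1}{2500 + \left(29 + \left(- \frac{1}{4} + \frac{21}{25}\right)\right)^{2}}} = \frac{1}{7437 + \frac{1}{2500 + \left(29 + \frac{59}{100}\right)^{2}}} = \frac{1}{7437 + \frac{1}{2500 + \left(\frac{2959}{100}\right)^{2}}} = \frac{1}{7437 + \frac{1}{2500 + \frac{8755681}{10000}}} = \frac{1}{7437 + \frac{1}{\frac{33755681}{10000}}} = \frac{1}{7437 + \frac{10000}{33755681}} = \frac{1}{\frac{251041009597}{33755681}} = \frac{33755681}{251041009597}$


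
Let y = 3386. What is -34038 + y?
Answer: -30652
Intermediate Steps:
-34038 + y = -34038 + 3386 = -30652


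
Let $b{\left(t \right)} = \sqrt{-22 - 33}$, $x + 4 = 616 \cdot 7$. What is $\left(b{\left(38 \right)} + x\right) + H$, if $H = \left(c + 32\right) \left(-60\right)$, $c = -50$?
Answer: $5388 + i \sqrt{55} \approx 5388.0 + 7.4162 i$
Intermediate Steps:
$x = 4308$ ($x = -4 + 616 \cdot 7 = -4 + 4312 = 4308$)
$b{\left(t \right)} = i \sqrt{55}$ ($b{\left(t \right)} = \sqrt{-55} = i \sqrt{55}$)
$H = 1080$ ($H = \left(-50 + 32\right) \left(-60\right) = \left(-18\right) \left(-60\right) = 1080$)
$\left(b{\left(38 \right)} + x\right) + H = \left(i \sqrt{55} + 4308\right) + 1080 = \left(4308 + i \sqrt{55}\right) + 1080 = 5388 + i \sqrt{55}$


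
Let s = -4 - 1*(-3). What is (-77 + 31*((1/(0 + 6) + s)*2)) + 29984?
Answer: 89566/3 ≈ 29855.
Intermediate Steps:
s = -1 (s = -4 + 3 = -1)
(-77 + 31*((1/(0 + 6) + s)*2)) + 29984 = (-77 + 31*((1/(0 + 6) - 1)*2)) + 29984 = (-77 + 31*((1/6 - 1)*2)) + 29984 = (-77 + 31*((⅙ - 1)*2)) + 29984 = (-77 + 31*(-⅚*2)) + 29984 = (-77 + 31*(-5/3)) + 29984 = (-77 - 155/3) + 29984 = -386/3 + 29984 = 89566/3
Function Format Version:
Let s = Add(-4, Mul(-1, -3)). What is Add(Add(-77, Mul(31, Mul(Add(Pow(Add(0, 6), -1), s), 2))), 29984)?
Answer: Rational(89566, 3) ≈ 29855.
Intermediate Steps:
s = -1 (s = Add(-4, 3) = -1)
Add(Add(-77, Mul(31, Mul(Add(Pow(Add(0, 6), -1), s), 2))), 29984) = Add(Add(-77, Mul(31, Mul(Add(Pow(Add(0, 6), -1), -1), 2))), 29984) = Add(Add(-77, Mul(31, Mul(Add(Pow(6, -1), -1), 2))), 29984) = Add(Add(-77, Mul(31, Mul(Add(Rational(1, 6), -1), 2))), 29984) = Add(Add(-77, Mul(31, Mul(Rational(-5, 6), 2))), 29984) = Add(Add(-77, Mul(31, Rational(-5, 3))), 29984) = Add(Add(-77, Rational(-155, 3)), 29984) = Add(Rational(-386, 3), 29984) = Rational(89566, 3)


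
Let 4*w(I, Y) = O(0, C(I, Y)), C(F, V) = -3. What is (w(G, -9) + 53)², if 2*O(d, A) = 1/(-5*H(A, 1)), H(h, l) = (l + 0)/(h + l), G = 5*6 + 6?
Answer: 1125721/400 ≈ 2814.3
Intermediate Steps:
G = 36 (G = 30 + 6 = 36)
H(h, l) = l/(h + l)
O(d, A) = -⅒ - A/10 (O(d, A) = 1/(2*((-5/(A + 1)))) = 1/(2*((-5/(1 + A)))) = (-⅕ - A/5)/2 = -⅒ - A/10)
w(I, Y) = 1/20 (w(I, Y) = (-⅒ - ⅒*(-3))/4 = (-⅒ + 3/10)/4 = (¼)*(⅕) = 1/20)
(w(G, -9) + 53)² = (1/20 + 53)² = (1061/20)² = 1125721/400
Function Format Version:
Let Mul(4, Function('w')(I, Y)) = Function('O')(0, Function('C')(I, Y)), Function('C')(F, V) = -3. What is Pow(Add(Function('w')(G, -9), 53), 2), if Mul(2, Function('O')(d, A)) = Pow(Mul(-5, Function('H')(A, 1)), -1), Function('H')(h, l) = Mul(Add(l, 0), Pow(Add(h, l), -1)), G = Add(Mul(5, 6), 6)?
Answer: Rational(1125721, 400) ≈ 2814.3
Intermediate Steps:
G = 36 (G = Add(30, 6) = 36)
Function('H')(h, l) = Mul(l, Pow(Add(h, l), -1))
Function('O')(d, A) = Add(Rational(-1, 10), Mul(Rational(-1, 10), A)) (Function('O')(d, A) = Mul(Rational(1, 2), Pow(Mul(-5, Mul(1, Pow(Add(A, 1), -1))), -1)) = Mul(Rational(1, 2), Pow(Mul(-5, Mul(1, Pow(Add(1, A), -1))), -1)) = Mul(Rational(1, 2), Pow(Mul(-5, Pow(Add(1, A), -1)), -1)) = Mul(Rational(1, 2), Add(Rational(-1, 5), Mul(Rational(-1, 5), A))) = Add(Rational(-1, 10), Mul(Rational(-1, 10), A)))
Function('w')(I, Y) = Rational(1, 20) (Function('w')(I, Y) = Mul(Rational(1, 4), Add(Rational(-1, 10), Mul(Rational(-1, 10), -3))) = Mul(Rational(1, 4), Add(Rational(-1, 10), Rational(3, 10))) = Mul(Rational(1, 4), Rational(1, 5)) = Rational(1, 20))
Pow(Add(Function('w')(G, -9), 53), 2) = Pow(Add(Rational(1, 20), 53), 2) = Pow(Rational(1061, 20), 2) = Rational(1125721, 400)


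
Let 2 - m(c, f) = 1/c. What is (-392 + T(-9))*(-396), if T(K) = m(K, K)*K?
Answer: 162756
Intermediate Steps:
m(c, f) = 2 - 1/c
T(K) = K*(2 - 1/K) (T(K) = (2 - 1/K)*K = K*(2 - 1/K))
(-392 + T(-9))*(-396) = (-392 + (-1 + 2*(-9)))*(-396) = (-392 + (-1 - 18))*(-396) = (-392 - 19)*(-396) = -411*(-396) = 162756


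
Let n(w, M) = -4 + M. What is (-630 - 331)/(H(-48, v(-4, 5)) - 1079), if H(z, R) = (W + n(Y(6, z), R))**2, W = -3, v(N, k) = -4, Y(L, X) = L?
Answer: 961/958 ≈ 1.0031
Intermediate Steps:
H(z, R) = (-7 + R)**2 (H(z, R) = (-3 + (-4 + R))**2 = (-7 + R)**2)
(-630 - 331)/(H(-48, v(-4, 5)) - 1079) = (-630 - 331)/((-7 - 4)**2 - 1079) = -961/((-11)**2 - 1079) = -961/(121 - 1079) = -961/(-958) = -961*(-1/958) = 961/958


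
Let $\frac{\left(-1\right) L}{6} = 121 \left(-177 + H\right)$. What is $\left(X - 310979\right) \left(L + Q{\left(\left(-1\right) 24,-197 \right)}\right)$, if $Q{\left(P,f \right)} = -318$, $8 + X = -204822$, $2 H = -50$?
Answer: $-75480394206$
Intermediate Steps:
$H = -25$ ($H = \frac{1}{2} \left(-50\right) = -25$)
$X = -204830$ ($X = -8 - 204822 = -204830$)
$L = 146652$ ($L = - 6 \cdot 121 \left(-177 - 25\right) = - 6 \cdot 121 \left(-202\right) = \left(-6\right) \left(-24442\right) = 146652$)
$\left(X - 310979\right) \left(L + Q{\left(\left(-1\right) 24,-197 \right)}\right) = \left(-204830 - 310979\right) \left(146652 - 318\right) = \left(-515809\right) 146334 = -75480394206$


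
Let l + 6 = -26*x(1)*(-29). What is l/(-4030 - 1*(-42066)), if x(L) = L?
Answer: 187/9509 ≈ 0.019666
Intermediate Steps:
l = 748 (l = -6 - 26*1*(-29) = -6 - 26*(-29) = -6 + 754 = 748)
l/(-4030 - 1*(-42066)) = 748/(-4030 - 1*(-42066)) = 748/(-4030 + 42066) = 748/38036 = 748*(1/38036) = 187/9509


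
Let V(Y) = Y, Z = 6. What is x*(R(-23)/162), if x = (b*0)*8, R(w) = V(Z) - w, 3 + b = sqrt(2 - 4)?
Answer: 0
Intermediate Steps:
b = -3 + I*sqrt(2) (b = -3 + sqrt(2 - 4) = -3 + sqrt(-2) = -3 + I*sqrt(2) ≈ -3.0 + 1.4142*I)
R(w) = 6 - w
x = 0 (x = ((-3 + I*sqrt(2))*0)*8 = 0*8 = 0)
x*(R(-23)/162) = 0*((6 - 1*(-23))/162) = 0*((6 + 23)*(1/162)) = 0*(29*(1/162)) = 0*(29/162) = 0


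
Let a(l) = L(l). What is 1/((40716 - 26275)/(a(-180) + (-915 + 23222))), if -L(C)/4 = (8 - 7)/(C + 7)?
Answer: 3859115/2498293 ≈ 1.5447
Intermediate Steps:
L(C) = -4/(7 + C) (L(C) = -4*(8 - 7)/(C + 7) = -4/(7 + C))
a(l) = -4/(7 + l)
1/((40716 - 26275)/(a(-180) + (-915 + 23222))) = 1/((40716 - 26275)/(-4/(7 - 180) + (-915 + 23222))) = 1/(14441/(-4/(-173) + 22307)) = 1/(14441/(-4*(-1/173) + 22307)) = 1/(14441/(4/173 + 22307)) = 1/(14441/(3859115/173)) = 1/(14441*(173/3859115)) = 1/(2498293/3859115) = 3859115/2498293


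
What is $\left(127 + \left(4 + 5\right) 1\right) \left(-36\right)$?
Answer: $-4896$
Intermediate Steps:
$\left(127 + \left(4 + 5\right) 1\right) \left(-36\right) = \left(127 + 9 \cdot 1\right) \left(-36\right) = \left(127 + 9\right) \left(-36\right) = 136 \left(-36\right) = -4896$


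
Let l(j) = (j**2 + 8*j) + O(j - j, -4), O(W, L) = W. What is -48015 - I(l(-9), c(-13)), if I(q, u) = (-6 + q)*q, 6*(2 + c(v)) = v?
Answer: -48042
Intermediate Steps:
l(j) = j**2 + 8*j (l(j) = (j**2 + 8*j) + (j - j) = (j**2 + 8*j) + 0 = j**2 + 8*j)
c(v) = -2 + v/6
I(q, u) = q*(-6 + q)
-48015 - I(l(-9), c(-13)) = -48015 - (-9*(8 - 9))*(-6 - 9*(8 - 9)) = -48015 - (-9*(-1))*(-6 - 9*(-1)) = -48015 - 9*(-6 + 9) = -48015 - 9*3 = -48015 - 1*27 = -48015 - 27 = -48042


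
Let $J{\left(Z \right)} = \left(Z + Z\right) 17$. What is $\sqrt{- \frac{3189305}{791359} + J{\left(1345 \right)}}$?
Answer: $\frac{\sqrt{28635845943252635}}{791359} \approx 213.84$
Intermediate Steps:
$J{\left(Z \right)} = 34 Z$ ($J{\left(Z \right)} = 2 Z 17 = 34 Z$)
$\sqrt{- \frac{3189305}{791359} + J{\left(1345 \right)}} = \sqrt{- \frac{3189305}{791359} + 34 \cdot 1345} = \sqrt{\left(-3189305\right) \frac{1}{791359} + 45730} = \sqrt{- \frac{3189305}{791359} + 45730} = \sqrt{\frac{36185657765}{791359}} = \frac{\sqrt{28635845943252635}}{791359}$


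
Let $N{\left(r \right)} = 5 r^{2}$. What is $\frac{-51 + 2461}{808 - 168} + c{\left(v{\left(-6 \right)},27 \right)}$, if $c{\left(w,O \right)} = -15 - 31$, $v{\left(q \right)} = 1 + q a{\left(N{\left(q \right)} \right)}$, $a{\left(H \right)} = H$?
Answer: $- \frac{2703}{64} \approx -42.234$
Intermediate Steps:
$v{\left(q \right)} = 1 + 5 q^{3}$ ($v{\left(q \right)} = 1 + q 5 q^{2} = 1 + 5 q^{3}$)
$c{\left(w,O \right)} = -46$ ($c{\left(w,O \right)} = -15 - 31 = -46$)
$\frac{-51 + 2461}{808 - 168} + c{\left(v{\left(-6 \right)},27 \right)} = \frac{-51 + 2461}{808 - 168} - 46 = \frac{2410}{640} - 46 = 2410 \cdot \frac{1}{640} - 46 = \frac{241}{64} - 46 = - \frac{2703}{64}$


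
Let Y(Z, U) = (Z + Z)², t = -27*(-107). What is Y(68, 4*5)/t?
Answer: 18496/2889 ≈ 6.4022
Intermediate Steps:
t = 2889
Y(Z, U) = 4*Z² (Y(Z, U) = (2*Z)² = 4*Z²)
Y(68, 4*5)/t = (4*68²)/2889 = (4*4624)*(1/2889) = 18496*(1/2889) = 18496/2889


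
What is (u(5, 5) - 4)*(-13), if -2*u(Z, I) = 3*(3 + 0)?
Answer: 221/2 ≈ 110.50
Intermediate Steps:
u(Z, I) = -9/2 (u(Z, I) = -3*(3 + 0)/2 = -3*3/2 = -½*9 = -9/2)
(u(5, 5) - 4)*(-13) = (-9/2 - 4)*(-13) = -17/2*(-13) = 221/2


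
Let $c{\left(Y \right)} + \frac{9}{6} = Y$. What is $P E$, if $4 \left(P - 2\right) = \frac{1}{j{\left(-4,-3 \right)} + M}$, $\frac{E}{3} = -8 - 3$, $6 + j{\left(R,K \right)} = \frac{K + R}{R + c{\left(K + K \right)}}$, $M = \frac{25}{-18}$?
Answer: $- \frac{363693}{5614} \approx -64.783$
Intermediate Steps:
$M = - \frac{25}{18}$ ($M = 25 \left(- \frac{1}{18}\right) = - \frac{25}{18} \approx -1.3889$)
$c{\left(Y \right)} = - \frac{3}{2} + Y$
$j{\left(R,K \right)} = -6 + \frac{K + R}{- \frac{3}{2} + R + 2 K}$ ($j{\left(R,K \right)} = -6 + \frac{K + R}{R + \left(- \frac{3}{2} + \left(K + K\right)\right)} = -6 + \frac{K + R}{R + \left(- \frac{3}{2} + 2 K\right)} = -6 + \frac{K + R}{- \frac{3}{2} + R + 2 K}$)
$E = -33$ ($E = 3 \left(-8 - 3\right) = 3 \left(-11\right) = -33$)
$P = \frac{11021}{5614}$ ($P = 2 + \frac{1}{4 \left(\frac{2 \left(9 - -33 - -20\right)}{-3 + 2 \left(-4\right) + 4 \left(-3\right)} - \frac{25}{18}\right)} = 2 + \frac{1}{4 \left(\frac{2 \left(9 + 33 + 20\right)}{-3 - 8 - 12} - \frac{25}{18}\right)} = 2 + \frac{1}{4 \left(2 \frac{1}{-23} \cdot 62 - \frac{25}{18}\right)} = 2 + \frac{1}{4 \left(2 \left(- \frac{1}{23}\right) 62 - \frac{25}{18}\right)} = 2 + \frac{1}{4 \left(- \frac{124}{23} - \frac{25}{18}\right)} = 2 + \frac{1}{4 \left(- \frac{2807}{414}\right)} = 2 + \frac{1}{4} \left(- \frac{414}{2807}\right) = 2 - \frac{207}{5614} = \frac{11021}{5614} \approx 1.9631$)
$P E = \frac{11021}{5614} \left(-33\right) = - \frac{363693}{5614}$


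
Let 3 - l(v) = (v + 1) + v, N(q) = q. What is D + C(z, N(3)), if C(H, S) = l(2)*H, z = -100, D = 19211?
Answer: 19411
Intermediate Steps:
l(v) = 2 - 2*v (l(v) = 3 - ((v + 1) + v) = 3 - ((1 + v) + v) = 3 - (1 + 2*v) = 3 + (-1 - 2*v) = 2 - 2*v)
C(H, S) = -2*H (C(H, S) = (2 - 2*2)*H = (2 - 4)*H = -2*H)
D + C(z, N(3)) = 19211 - 2*(-100) = 19211 + 200 = 19411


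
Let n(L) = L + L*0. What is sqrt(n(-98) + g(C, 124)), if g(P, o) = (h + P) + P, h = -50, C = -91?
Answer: I*sqrt(330) ≈ 18.166*I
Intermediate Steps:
n(L) = L (n(L) = L + 0 = L)
g(P, o) = -50 + 2*P (g(P, o) = (-50 + P) + P = -50 + 2*P)
sqrt(n(-98) + g(C, 124)) = sqrt(-98 + (-50 + 2*(-91))) = sqrt(-98 + (-50 - 182)) = sqrt(-98 - 232) = sqrt(-330) = I*sqrt(330)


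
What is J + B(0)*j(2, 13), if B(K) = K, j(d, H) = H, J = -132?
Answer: -132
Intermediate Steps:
J + B(0)*j(2, 13) = -132 + 0*13 = -132 + 0 = -132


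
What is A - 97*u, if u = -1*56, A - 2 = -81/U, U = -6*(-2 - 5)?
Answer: 76049/14 ≈ 5432.1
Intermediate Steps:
U = 42 (U = -6*(-7) = 42)
A = 1/14 (A = 2 - 81/42 = 2 - 81*1/42 = 2 - 27/14 = 1/14 ≈ 0.071429)
u = -56
A - 97*u = 1/14 - 97*(-56) = 1/14 + 5432 = 76049/14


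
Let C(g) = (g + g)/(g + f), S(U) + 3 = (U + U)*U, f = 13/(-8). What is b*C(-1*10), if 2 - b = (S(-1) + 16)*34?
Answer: -81280/93 ≈ -873.98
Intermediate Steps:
f = -13/8 (f = 13*(-⅛) = -13/8 ≈ -1.6250)
S(U) = -3 + 2*U² (S(U) = -3 + (U + U)*U = -3 + (2*U)*U = -3 + 2*U²)
C(g) = 2*g/(-13/8 + g) (C(g) = (g + g)/(g - 13/8) = (2*g)/(-13/8 + g) = 2*g/(-13/8 + g))
b = -508 (b = 2 - ((-3 + 2*(-1)²) + 16)*34 = 2 - ((-3 + 2*1) + 16)*34 = 2 - ((-3 + 2) + 16)*34 = 2 - (-1 + 16)*34 = 2 - 15*34 = 2 - 1*510 = 2 - 510 = -508)
b*C(-1*10) = -8128*(-1*10)/(-13 + 8*(-1*10)) = -8128*(-10)/(-13 + 8*(-10)) = -8128*(-10)/(-13 - 80) = -8128*(-10)/(-93) = -8128*(-10)*(-1)/93 = -508*160/93 = -81280/93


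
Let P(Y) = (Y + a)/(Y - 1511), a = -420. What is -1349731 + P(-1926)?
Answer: -4639023101/3437 ≈ -1.3497e+6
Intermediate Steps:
P(Y) = (-420 + Y)/(-1511 + Y) (P(Y) = (Y - 420)/(Y - 1511) = (-420 + Y)/(-1511 + Y))
-1349731 + P(-1926) = -1349731 + (-420 - 1926)/(-1511 - 1926) = -1349731 - 2346/(-3437) = -1349731 - 1/3437*(-2346) = -1349731 + 2346/3437 = -4639023101/3437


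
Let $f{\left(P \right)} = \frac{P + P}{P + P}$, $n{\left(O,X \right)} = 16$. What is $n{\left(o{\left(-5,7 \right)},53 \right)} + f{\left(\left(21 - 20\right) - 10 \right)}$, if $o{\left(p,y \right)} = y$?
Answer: $17$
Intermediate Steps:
$f{\left(P \right)} = 1$ ($f{\left(P \right)} = \frac{2 P}{2 P} = 2 P \frac{1}{2 P} = 1$)
$n{\left(o{\left(-5,7 \right)},53 \right)} + f{\left(\left(21 - 20\right) - 10 \right)} = 16 + 1 = 17$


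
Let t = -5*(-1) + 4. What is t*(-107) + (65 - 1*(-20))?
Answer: -878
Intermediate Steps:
t = 9 (t = 5 + 4 = 9)
t*(-107) + (65 - 1*(-20)) = 9*(-107) + (65 - 1*(-20)) = -963 + (65 + 20) = -963 + 85 = -878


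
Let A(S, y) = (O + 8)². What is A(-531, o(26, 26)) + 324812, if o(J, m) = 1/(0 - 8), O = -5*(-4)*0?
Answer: 324876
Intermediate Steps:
O = 0 (O = 20*0 = 0)
o(J, m) = -⅛ (o(J, m) = 1/(-8) = -⅛)
A(S, y) = 64 (A(S, y) = (0 + 8)² = 8² = 64)
A(-531, o(26, 26)) + 324812 = 64 + 324812 = 324876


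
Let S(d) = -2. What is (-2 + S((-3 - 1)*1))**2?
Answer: 16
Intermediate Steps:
(-2 + S((-3 - 1)*1))**2 = (-2 - 2)**2 = (-4)**2 = 16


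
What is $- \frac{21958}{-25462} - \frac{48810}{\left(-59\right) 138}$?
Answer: $\frac{118465188}{17275967} \approx 6.8572$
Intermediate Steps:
$- \frac{21958}{-25462} - \frac{48810}{\left(-59\right) 138} = \left(-21958\right) \left(- \frac{1}{25462}\right) - \frac{48810}{-8142} = \frac{10979}{12731} - - \frac{8135}{1357} = \frac{10979}{12731} + \frac{8135}{1357} = \frac{118465188}{17275967}$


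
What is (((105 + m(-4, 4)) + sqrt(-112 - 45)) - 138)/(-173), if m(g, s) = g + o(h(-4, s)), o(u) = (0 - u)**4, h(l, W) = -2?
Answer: 21/173 - I*sqrt(157)/173 ≈ 0.12139 - 0.072428*I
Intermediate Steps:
o(u) = u**4 (o(u) = (-u)**4 = u**4)
m(g, s) = 16 + g (m(g, s) = g + (-2)**4 = g + 16 = 16 + g)
(((105 + m(-4, 4)) + sqrt(-112 - 45)) - 138)/(-173) = (((105 + (16 - 4)) + sqrt(-112 - 45)) - 138)/(-173) = (((105 + 12) + sqrt(-157)) - 138)*(-1/173) = ((117 + I*sqrt(157)) - 138)*(-1/173) = (-21 + I*sqrt(157))*(-1/173) = 21/173 - I*sqrt(157)/173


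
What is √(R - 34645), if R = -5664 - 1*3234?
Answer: I*√43543 ≈ 208.67*I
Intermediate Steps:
R = -8898 (R = -5664 - 3234 = -8898)
√(R - 34645) = √(-8898 - 34645) = √(-43543) = I*√43543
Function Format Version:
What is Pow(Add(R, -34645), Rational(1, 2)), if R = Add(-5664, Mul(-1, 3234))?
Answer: Mul(I, Pow(43543, Rational(1, 2))) ≈ Mul(208.67, I)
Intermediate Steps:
R = -8898 (R = Add(-5664, -3234) = -8898)
Pow(Add(R, -34645), Rational(1, 2)) = Pow(Add(-8898, -34645), Rational(1, 2)) = Pow(-43543, Rational(1, 2)) = Mul(I, Pow(43543, Rational(1, 2)))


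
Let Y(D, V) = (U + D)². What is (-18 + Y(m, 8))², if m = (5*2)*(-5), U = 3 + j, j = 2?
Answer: 4028049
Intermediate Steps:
U = 5 (U = 3 + 2 = 5)
m = -50 (m = 10*(-5) = -50)
Y(D, V) = (5 + D)²
(-18 + Y(m, 8))² = (-18 + (5 - 50)²)² = (-18 + (-45)²)² = (-18 + 2025)² = 2007² = 4028049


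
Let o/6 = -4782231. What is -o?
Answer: 28693386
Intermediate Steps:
o = -28693386 (o = 6*(-4782231) = -28693386)
-o = -1*(-28693386) = 28693386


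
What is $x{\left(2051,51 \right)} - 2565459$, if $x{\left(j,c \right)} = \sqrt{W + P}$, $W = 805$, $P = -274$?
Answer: $-2565459 + 3 \sqrt{59} \approx -2.5654 \cdot 10^{6}$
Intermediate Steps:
$x{\left(j,c \right)} = 3 \sqrt{59}$ ($x{\left(j,c \right)} = \sqrt{805 - 274} = \sqrt{531} = 3 \sqrt{59}$)
$x{\left(2051,51 \right)} - 2565459 = 3 \sqrt{59} - 2565459 = -2565459 + 3 \sqrt{59}$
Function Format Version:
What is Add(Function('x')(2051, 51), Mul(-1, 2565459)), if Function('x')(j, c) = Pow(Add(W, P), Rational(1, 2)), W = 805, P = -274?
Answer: Add(-2565459, Mul(3, Pow(59, Rational(1, 2)))) ≈ -2.5654e+6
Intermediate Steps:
Function('x')(j, c) = Mul(3, Pow(59, Rational(1, 2))) (Function('x')(j, c) = Pow(Add(805, -274), Rational(1, 2)) = Pow(531, Rational(1, 2)) = Mul(3, Pow(59, Rational(1, 2))))
Add(Function('x')(2051, 51), Mul(-1, 2565459)) = Add(Mul(3, Pow(59, Rational(1, 2))), Mul(-1, 2565459)) = Add(Mul(3, Pow(59, Rational(1, 2))), -2565459) = Add(-2565459, Mul(3, Pow(59, Rational(1, 2))))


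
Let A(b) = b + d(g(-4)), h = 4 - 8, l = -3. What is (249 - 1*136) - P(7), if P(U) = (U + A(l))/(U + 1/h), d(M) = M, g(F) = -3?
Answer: 3047/27 ≈ 112.85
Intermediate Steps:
h = -4
A(b) = -3 + b (A(b) = b - 3 = -3 + b)
P(U) = (-6 + U)/(-1/4 + U) (P(U) = (U + (-3 - 3))/(U + 1/(-4)) = (U - 6)/(U - 1/4) = (-6 + U)/(-1/4 + U))
(249 - 1*136) - P(7) = (249 - 1*136) - 4*(6 - 1*7)/(1 - 4*7) = (249 - 136) - 4*(6 - 7)/(1 - 28) = 113 - 4*(-1)/(-27) = 113 - 4*(-1)*(-1)/27 = 113 - 1*4/27 = 113 - 4/27 = 3047/27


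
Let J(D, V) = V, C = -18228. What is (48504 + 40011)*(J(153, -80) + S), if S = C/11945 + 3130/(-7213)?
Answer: -125011667915442/17231857 ≈ -7.2547e+6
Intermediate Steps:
S = -168866414/86159285 (S = -18228/11945 + 3130/(-7213) = -18228*1/11945 + 3130*(-1/7213) = -18228/11945 - 3130/7213 = -168866414/86159285 ≈ -1.9599)
(48504 + 40011)*(J(153, -80) + S) = (48504 + 40011)*(-80 - 168866414/86159285) = 88515*(-7061609214/86159285) = -125011667915442/17231857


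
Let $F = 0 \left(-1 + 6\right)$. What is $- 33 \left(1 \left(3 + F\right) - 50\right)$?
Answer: $1551$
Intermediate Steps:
$F = 0$ ($F = 0 \cdot 5 = 0$)
$- 33 \left(1 \left(3 + F\right) - 50\right) = - 33 \left(1 \left(3 + 0\right) - 50\right) = - 33 \left(1 \cdot 3 - 50\right) = - 33 \left(3 - 50\right) = \left(-33\right) \left(-47\right) = 1551$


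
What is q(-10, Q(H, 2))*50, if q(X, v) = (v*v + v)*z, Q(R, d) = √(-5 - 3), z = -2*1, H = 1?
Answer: 800 - 200*I*√2 ≈ 800.0 - 282.84*I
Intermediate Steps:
z = -2
Q(R, d) = 2*I*√2 (Q(R, d) = √(-8) = 2*I*√2)
q(X, v) = -2*v - 2*v² (q(X, v) = (v*v + v)*(-2) = (v² + v)*(-2) = (v + v²)*(-2) = -2*v - 2*v²)
q(-10, Q(H, 2))*50 = -2*2*I*√2*(1 + 2*I*√2)*50 = -4*I*√2*(1 + 2*I*√2)*50 = -200*I*√2*(1 + 2*I*√2)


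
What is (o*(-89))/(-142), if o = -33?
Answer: -2937/142 ≈ -20.683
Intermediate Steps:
(o*(-89))/(-142) = -33*(-89)/(-142) = 2937*(-1/142) = -2937/142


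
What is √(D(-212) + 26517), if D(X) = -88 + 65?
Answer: √26494 ≈ 162.77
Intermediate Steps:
D(X) = -23
√(D(-212) + 26517) = √(-23 + 26517) = √26494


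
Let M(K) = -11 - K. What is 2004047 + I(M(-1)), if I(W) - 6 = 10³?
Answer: 2005053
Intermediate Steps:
I(W) = 1006 (I(W) = 6 + 10³ = 6 + 1000 = 1006)
2004047 + I(M(-1)) = 2004047 + 1006 = 2005053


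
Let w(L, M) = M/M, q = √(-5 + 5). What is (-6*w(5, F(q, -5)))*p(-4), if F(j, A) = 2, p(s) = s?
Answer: 24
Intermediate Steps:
q = 0 (q = √0 = 0)
w(L, M) = 1
(-6*w(5, F(q, -5)))*p(-4) = -6*1*(-4) = -6*(-4) = 24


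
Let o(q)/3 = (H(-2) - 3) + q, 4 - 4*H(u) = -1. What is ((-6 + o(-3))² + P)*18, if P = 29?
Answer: 63225/8 ≈ 7903.1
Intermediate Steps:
H(u) = 5/4 (H(u) = 1 - ¼*(-1) = 1 + ¼ = 5/4)
o(q) = -21/4 + 3*q (o(q) = 3*((5/4 - 3) + q) = 3*(-7/4 + q) = -21/4 + 3*q)
((-6 + o(-3))² + P)*18 = ((-6 + (-21/4 + 3*(-3)))² + 29)*18 = ((-6 + (-21/4 - 9))² + 29)*18 = ((-6 - 57/4)² + 29)*18 = ((-81/4)² + 29)*18 = (6561/16 + 29)*18 = (7025/16)*18 = 63225/8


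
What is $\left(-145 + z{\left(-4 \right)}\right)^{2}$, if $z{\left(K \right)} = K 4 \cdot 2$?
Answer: $31329$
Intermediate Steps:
$z{\left(K \right)} = 8 K$ ($z{\left(K \right)} = K 8 = 8 K$)
$\left(-145 + z{\left(-4 \right)}\right)^{2} = \left(-145 + 8 \left(-4\right)\right)^{2} = \left(-145 - 32\right)^{2} = \left(-177\right)^{2} = 31329$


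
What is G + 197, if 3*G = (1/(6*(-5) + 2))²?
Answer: 463345/2352 ≈ 197.00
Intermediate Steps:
G = 1/2352 (G = (1/(6*(-5) + 2))²/3 = (1/(-30 + 2))²/3 = (1/(-28))²/3 = (-1/28)²/3 = (⅓)*(1/784) = 1/2352 ≈ 0.00042517)
G + 197 = 1/2352 + 197 = 463345/2352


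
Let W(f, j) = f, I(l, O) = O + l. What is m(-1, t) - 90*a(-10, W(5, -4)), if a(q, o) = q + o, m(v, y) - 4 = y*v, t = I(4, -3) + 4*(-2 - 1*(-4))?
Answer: 445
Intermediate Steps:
t = 9 (t = (-3 + 4) + 4*(-2 - 1*(-4)) = 1 + 4*(-2 + 4) = 1 + 4*2 = 1 + 8 = 9)
m(v, y) = 4 + v*y (m(v, y) = 4 + y*v = 4 + v*y)
a(q, o) = o + q
m(-1, t) - 90*a(-10, W(5, -4)) = (4 - 1*9) - 90*(5 - 10) = (4 - 9) - 90*(-5) = -5 + 450 = 445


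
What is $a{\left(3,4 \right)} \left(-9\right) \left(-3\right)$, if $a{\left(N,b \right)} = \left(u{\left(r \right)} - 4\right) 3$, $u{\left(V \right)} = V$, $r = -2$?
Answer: $-486$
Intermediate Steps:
$a{\left(N,b \right)} = -18$ ($a{\left(N,b \right)} = \left(-2 - 4\right) 3 = \left(-6\right) 3 = -18$)
$a{\left(3,4 \right)} \left(-9\right) \left(-3\right) = \left(-18\right) \left(-9\right) \left(-3\right) = 162 \left(-3\right) = -486$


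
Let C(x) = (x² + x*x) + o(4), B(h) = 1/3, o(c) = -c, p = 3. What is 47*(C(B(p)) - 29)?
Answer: -13865/9 ≈ -1540.6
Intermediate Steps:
B(h) = ⅓
C(x) = -4 + 2*x² (C(x) = (x² + x*x) - 1*4 = (x² + x²) - 4 = 2*x² - 4 = -4 + 2*x²)
47*(C(B(p)) - 29) = 47*((-4 + 2*(⅓)²) - 29) = 47*((-4 + 2*(⅑)) - 29) = 47*((-4 + 2/9) - 29) = 47*(-34/9 - 29) = 47*(-295/9) = -13865/9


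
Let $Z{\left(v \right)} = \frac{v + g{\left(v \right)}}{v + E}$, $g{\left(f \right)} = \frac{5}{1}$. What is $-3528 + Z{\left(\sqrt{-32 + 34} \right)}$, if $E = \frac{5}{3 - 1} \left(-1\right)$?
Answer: $- \frac{60034}{17} - \frac{30 \sqrt{2}}{17} \approx -3533.9$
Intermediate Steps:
$g{\left(f \right)} = 5$ ($g{\left(f \right)} = 5 \cdot 1 = 5$)
$E = - \frac{5}{2}$ ($E = \frac{5}{2} \left(-1\right) = - \frac{5}{2} \approx -2.5$)
$Z{\left(v \right)} = \frac{5 + v}{- \frac{5}{2} + v}$ ($Z{\left(v \right)} = \frac{v + 5}{v - \frac{5}{2}} = \frac{5 + v}{- \frac{5}{2} + v}$)
$-3528 + Z{\left(\sqrt{-32 + 34} \right)} = -3528 + \frac{2 \left(5 + \sqrt{-32 + 34}\right)}{-5 + 2 \sqrt{-32 + 34}} = -3528 + \frac{2 \left(5 + \sqrt{2}\right)}{-5 + 2 \sqrt{2}}$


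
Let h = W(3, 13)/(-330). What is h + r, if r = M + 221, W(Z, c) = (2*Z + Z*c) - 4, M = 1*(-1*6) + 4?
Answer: 72229/330 ≈ 218.88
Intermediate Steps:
M = -2 (M = 1*(-6) + 4 = -6 + 4 = -2)
W(Z, c) = -4 + 2*Z + Z*c
r = 219 (r = -2 + 221 = 219)
h = -41/330 (h = (-4 + 2*3 + 3*13)/(-330) = (-4 + 6 + 39)*(-1/330) = 41*(-1/330) = -41/330 ≈ -0.12424)
h + r = -41/330 + 219 = 72229/330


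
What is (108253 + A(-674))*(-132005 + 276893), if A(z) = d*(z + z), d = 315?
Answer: -45837781896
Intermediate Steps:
A(z) = 630*z (A(z) = 315*(z + z) = 315*(2*z) = 630*z)
(108253 + A(-674))*(-132005 + 276893) = (108253 + 630*(-674))*(-132005 + 276893) = (108253 - 424620)*144888 = -316367*144888 = -45837781896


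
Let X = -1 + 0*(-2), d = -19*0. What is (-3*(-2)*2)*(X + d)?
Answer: -12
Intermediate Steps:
d = 0
X = -1 (X = -1 + 0 = -1)
(-3*(-2)*2)*(X + d) = (-3*(-2)*2)*(-1 + 0) = (6*2)*(-1) = 12*(-1) = -12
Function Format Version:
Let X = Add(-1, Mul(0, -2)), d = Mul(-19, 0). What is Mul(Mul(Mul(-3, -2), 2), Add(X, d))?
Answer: -12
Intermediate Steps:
d = 0
X = -1 (X = Add(-1, 0) = -1)
Mul(Mul(Mul(-3, -2), 2), Add(X, d)) = Mul(Mul(Mul(-3, -2), 2), Add(-1, 0)) = Mul(Mul(6, 2), -1) = Mul(12, -1) = -12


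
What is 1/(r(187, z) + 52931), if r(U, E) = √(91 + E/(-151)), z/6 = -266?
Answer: 7992581/423055289574 - 7*√47263/423055289574 ≈ 1.8889e-5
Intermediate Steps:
z = -1596 (z = 6*(-266) = -1596)
r(U, E) = √(91 - E/151) (r(U, E) = √(91 + E*(-1/151)) = √(91 - E/151))
1/(r(187, z) + 52931) = 1/(√(2074891 - 151*(-1596))/151 + 52931) = 1/(√(2074891 + 240996)/151 + 52931) = 1/(√2315887/151 + 52931) = 1/((7*√47263)/151 + 52931) = 1/(7*√47263/151 + 52931) = 1/(52931 + 7*√47263/151)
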